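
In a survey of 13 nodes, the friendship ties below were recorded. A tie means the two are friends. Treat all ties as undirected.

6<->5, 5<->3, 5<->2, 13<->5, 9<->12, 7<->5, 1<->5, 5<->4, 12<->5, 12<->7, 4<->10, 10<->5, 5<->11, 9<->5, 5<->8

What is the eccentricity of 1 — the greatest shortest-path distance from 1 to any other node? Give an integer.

2

Distances from 1: 2:2, 3:2, 4:2, 5:1, 6:2, 7:2, 8:2, 9:2, 10:2, 11:2, 12:2, 13:2.
The largest is 2 (to 11, 6, 3, 8, 12, 7, 10, 4, 9, 2, and 13), so the eccentricity of 1 is 2.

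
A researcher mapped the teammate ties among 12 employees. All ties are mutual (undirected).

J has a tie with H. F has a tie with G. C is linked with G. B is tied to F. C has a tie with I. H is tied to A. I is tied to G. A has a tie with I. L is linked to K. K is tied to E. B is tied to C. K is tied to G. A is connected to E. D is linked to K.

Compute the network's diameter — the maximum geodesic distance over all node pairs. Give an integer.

5

Eccentricity of each node (its greatest distance to any other): A:3, B:5, C:4, D:5, E:4, F:5, G:4, H:4, I:3, J:5, K:4, L:5.
The maximum eccentricity is 5, realized for instance by the pair J–L via J – H – A – E – K – L. So the diameter is 5.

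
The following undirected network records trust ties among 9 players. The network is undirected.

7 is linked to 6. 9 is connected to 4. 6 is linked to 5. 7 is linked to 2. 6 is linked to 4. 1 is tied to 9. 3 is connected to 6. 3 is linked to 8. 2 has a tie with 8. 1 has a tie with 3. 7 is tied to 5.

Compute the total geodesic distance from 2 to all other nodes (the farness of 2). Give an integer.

18

Distances from 2: 1:3, 3:2, 4:3, 5:2, 6:2, 7:1, 8:1, 9:4.
Sum = 3 + 2 + 3 + 2 + 2 + 1 + 1 + 4 = 18.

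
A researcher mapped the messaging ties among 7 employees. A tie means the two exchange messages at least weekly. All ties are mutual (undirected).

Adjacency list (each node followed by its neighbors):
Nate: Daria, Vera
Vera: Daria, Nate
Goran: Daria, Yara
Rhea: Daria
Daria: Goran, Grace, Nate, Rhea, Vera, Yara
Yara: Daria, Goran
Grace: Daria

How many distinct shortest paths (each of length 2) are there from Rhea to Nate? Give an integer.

The shortest distance is 2, and the only length-2 path is Rhea–Daria–Nate. So there is exactly 1 shortest path.

1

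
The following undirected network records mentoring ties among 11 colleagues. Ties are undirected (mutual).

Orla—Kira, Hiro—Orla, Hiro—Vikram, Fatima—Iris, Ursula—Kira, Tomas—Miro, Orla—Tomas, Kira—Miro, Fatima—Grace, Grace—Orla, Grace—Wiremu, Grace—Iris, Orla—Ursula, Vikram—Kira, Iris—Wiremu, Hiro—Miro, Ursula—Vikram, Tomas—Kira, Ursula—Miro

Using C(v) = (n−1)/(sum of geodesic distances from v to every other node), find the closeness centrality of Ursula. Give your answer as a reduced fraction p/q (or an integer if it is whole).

10/19

Distances from Ursula: Fatima:3, Grace:2, Hiro:2, Iris:3, Kira:1, Miro:1, Orla:1, Tomas:2, Vikram:1, Wiremu:3. Sum = 19.
n = 11, so closeness = 10/19.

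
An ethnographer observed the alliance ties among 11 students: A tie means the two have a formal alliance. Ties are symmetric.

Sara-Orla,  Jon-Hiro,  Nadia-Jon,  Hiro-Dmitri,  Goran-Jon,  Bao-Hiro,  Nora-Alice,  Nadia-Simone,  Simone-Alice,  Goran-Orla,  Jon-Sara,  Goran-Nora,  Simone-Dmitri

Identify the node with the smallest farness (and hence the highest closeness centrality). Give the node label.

Jon

Farness (sum of distances to all others) for each node — Alice:25, Bao:29, Dmitri:23, Goran:20, Hiro:20, Jon:17, Nadia:21, Nora:24, Orla:27, Sara:24, Simone:22.
The smallest farness is 17, for Jon, so Jon has the highest closeness.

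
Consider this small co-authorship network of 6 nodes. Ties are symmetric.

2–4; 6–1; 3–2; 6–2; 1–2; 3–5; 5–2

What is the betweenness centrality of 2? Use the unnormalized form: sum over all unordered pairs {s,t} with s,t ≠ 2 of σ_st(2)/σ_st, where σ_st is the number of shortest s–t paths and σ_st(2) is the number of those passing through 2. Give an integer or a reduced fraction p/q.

Pairs whose geodesics pass through 2 — 3–6: 1; 3–4: 1; 3–1: 1; 6–5: 1; 6–4: 1; 5–4: 1; 5–1: 1; 4–1: 1.
All other pairs contribute 0.
Summing the contributions gives betweenness(2) = 8.

8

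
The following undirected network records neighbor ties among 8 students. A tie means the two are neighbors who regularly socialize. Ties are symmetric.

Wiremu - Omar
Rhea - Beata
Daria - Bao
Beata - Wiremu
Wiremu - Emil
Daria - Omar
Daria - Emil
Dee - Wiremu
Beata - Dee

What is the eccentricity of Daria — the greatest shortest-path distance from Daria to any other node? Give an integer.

Distances from Daria: Bao:1, Beata:3, Dee:3, Emil:1, Omar:1, Rhea:4, Wiremu:2.
The largest is 4 (to Rhea), so the eccentricity of Daria is 4.

4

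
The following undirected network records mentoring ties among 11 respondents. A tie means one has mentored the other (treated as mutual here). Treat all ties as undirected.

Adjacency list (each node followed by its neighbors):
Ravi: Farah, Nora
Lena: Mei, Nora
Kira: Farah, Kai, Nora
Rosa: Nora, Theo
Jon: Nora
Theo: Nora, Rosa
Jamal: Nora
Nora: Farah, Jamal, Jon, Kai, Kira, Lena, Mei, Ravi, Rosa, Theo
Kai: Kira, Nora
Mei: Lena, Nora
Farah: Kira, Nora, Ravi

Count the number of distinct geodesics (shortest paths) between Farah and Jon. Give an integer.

1

The shortest distance is 2, and the only length-2 path is Farah–Nora–Jon. So there is exactly 1 shortest path.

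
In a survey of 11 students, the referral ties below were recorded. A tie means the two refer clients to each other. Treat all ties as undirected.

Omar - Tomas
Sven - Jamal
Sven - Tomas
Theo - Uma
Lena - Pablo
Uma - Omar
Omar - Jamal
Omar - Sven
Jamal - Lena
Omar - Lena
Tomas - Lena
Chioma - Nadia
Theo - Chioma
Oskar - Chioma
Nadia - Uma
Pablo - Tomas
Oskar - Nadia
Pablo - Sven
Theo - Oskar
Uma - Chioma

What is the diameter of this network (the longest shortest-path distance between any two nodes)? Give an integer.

Eccentricity of each node (its greatest distance to any other): Chioma:4, Jamal:4, Lena:4, Nadia:4, Omar:3, Oskar:5, Pablo:5, Sven:4, Theo:4, Tomas:4, Uma:3.
The maximum eccentricity is 5, realized for instance by the pair Pablo–Oskar via Pablo – Lena – Omar – Uma – Theo – Oskar. So the diameter is 5.

5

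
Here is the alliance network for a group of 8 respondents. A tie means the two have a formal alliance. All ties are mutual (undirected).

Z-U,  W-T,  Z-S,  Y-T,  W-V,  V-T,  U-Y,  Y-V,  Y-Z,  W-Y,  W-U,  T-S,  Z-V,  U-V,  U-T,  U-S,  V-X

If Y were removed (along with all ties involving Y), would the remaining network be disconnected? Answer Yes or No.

Even without Y, every remaining node can still reach every other (the residual graph is connected), so Y is not a cut vertex.

No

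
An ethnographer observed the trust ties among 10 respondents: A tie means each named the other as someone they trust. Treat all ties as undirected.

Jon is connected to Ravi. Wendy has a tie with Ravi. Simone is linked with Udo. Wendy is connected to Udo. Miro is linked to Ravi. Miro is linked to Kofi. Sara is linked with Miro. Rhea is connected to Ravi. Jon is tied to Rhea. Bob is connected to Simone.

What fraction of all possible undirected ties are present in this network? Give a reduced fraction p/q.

There are 10 edges and 10 nodes, so the maximum possible is C(10,2) = 45.
Density = 10/45 = 2/9.

2/9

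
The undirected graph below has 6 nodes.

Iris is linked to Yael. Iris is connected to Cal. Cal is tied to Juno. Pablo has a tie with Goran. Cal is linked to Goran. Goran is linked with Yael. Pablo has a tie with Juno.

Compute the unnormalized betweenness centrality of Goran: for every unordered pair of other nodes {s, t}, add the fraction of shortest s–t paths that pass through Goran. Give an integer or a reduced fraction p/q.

10/3

Pairs whose geodesics pass through Goran — Iris–Pablo: 2/3; Yael–Pablo: 1; Yael–Juno: 2/3; Yael–Cal: 1/2; Pablo–Cal: 1/2.
All other pairs contribute 0.
Summing the contributions gives betweenness(Goran) = 10/3.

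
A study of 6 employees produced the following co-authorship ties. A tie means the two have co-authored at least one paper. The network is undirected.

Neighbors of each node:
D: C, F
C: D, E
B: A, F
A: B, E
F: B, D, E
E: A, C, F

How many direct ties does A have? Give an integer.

A is directly tied to B and E. That is 2 neighbors, so the degree of A is 2.

2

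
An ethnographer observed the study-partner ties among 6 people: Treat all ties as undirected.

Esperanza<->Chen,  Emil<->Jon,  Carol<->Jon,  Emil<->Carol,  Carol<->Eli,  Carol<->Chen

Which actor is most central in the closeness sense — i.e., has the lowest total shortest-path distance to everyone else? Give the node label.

Farness (sum of distances to all others) for each node — Carol:6, Chen:8, Eli:10, Emil:9, Esperanza:12, Jon:9.
The smallest farness is 6, for Carol, so Carol has the highest closeness.

Carol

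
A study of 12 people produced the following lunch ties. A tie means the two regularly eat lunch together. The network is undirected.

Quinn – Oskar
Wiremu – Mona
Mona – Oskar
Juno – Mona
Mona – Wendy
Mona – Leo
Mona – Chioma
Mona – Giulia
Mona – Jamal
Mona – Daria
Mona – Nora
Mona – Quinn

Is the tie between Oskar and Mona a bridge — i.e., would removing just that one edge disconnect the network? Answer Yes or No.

No

Even without that edge, Oskar still reaches Mona via Oskar – Quinn – Mona, so the network stays connected. Not a bridge.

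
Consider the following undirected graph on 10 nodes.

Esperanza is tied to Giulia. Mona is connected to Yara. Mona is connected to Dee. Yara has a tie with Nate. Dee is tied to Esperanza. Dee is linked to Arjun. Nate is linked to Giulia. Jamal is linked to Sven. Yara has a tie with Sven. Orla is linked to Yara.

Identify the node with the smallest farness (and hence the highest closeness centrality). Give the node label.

Yara

Farness (sum of distances to all others) for each node — Arjun:28, Dee:20, Esperanza:24, Giulia:22, Jamal:30, Mona:18, Nate:20, Orla:24, Sven:22, Yara:16.
The smallest farness is 16, for Yara, so Yara has the highest closeness.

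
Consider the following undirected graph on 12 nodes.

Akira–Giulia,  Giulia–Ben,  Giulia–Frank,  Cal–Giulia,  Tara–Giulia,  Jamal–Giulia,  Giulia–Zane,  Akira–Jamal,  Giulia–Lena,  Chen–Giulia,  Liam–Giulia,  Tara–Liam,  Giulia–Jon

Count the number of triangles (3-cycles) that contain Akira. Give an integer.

Akira's neighbors: Giulia and Jamal.
Neighbor pairs that are themselves tied: Akira–Giulia–Jamal. Each forms one triangle with Akira, for 1 in total.

1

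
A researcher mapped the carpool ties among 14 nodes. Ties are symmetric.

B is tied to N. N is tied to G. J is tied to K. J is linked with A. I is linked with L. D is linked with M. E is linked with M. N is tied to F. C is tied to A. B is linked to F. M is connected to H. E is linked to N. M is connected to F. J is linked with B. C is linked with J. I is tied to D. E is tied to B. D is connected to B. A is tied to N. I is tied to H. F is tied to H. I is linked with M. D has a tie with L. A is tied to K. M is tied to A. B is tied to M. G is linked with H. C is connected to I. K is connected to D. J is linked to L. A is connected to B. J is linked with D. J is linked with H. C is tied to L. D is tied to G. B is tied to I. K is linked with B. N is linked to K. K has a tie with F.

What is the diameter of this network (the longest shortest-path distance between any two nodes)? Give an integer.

3

Eccentricity of each node (its greatest distance to any other): A:2, B:2, C:3, D:2, E:3, F:3, G:3, H:2, I:2, J:2, K:2, L:3, M:2, N:3.
The maximum eccentricity is 3, realized for instance by the pair L–E via L – I – M – E. So the diameter is 3.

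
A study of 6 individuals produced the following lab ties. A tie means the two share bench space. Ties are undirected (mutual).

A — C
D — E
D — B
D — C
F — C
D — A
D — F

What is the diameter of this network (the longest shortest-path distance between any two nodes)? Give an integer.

2

Eccentricity of each node (its greatest distance to any other): A:2, B:2, C:2, D:1, E:2, F:2.
The maximum eccentricity is 2, realized for instance by the pair E–C via E – D – C. So the diameter is 2.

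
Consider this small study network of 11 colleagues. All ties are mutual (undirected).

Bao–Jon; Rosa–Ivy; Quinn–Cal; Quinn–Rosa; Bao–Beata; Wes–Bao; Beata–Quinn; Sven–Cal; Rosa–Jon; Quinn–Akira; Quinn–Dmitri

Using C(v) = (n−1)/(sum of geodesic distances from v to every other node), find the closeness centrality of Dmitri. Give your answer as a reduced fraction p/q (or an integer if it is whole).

2/5

Distances from Dmitri: Akira:2, Bao:3, Beata:2, Cal:2, Ivy:3, Jon:3, Quinn:1, Rosa:2, Sven:3, Wes:4. Sum = 25.
n = 11, so closeness = 10/25 = 2/5.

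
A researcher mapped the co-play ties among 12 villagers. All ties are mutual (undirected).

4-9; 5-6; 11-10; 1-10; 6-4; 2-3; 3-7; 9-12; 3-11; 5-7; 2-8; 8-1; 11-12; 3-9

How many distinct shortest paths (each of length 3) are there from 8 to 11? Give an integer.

2

The shortest distance is 3. The length-3 paths are: 8–1–10–11; 8–2–3–11.
That gives 2 distinct shortest paths.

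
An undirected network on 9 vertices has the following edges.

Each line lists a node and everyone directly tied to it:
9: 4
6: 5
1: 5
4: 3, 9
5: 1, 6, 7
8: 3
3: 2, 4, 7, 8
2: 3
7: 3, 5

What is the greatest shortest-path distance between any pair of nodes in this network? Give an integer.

5

Eccentricity of each node (its greatest distance to any other): 1:5, 2:4, 3:3, 4:4, 5:4, 6:5, 7:3, 8:4, 9:5.
The maximum eccentricity is 5, realized for instance by the pair 6–9 via 6 – 5 – 7 – 3 – 4 – 9. So the diameter is 5.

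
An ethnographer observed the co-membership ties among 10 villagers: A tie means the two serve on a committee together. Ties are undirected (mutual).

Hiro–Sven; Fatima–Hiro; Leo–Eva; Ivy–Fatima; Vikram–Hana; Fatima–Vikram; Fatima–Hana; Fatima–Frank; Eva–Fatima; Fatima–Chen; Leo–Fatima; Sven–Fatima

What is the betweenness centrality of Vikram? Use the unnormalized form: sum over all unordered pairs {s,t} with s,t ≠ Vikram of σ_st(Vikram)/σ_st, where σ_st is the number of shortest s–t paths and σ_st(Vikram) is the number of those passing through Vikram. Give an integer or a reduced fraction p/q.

No shortest path between any pair of other nodes passes through Vikram.
Summing the contributions gives betweenness(Vikram) = 0.

0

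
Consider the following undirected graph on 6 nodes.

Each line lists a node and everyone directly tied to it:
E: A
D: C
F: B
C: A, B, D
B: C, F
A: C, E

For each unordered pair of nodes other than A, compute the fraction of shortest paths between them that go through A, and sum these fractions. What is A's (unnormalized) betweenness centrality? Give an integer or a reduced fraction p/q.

Pairs whose geodesics pass through A — E–C: 1; E–B: 1; E–F: 1; E–D: 1.
All other pairs contribute 0.
Summing the contributions gives betweenness(A) = 4.

4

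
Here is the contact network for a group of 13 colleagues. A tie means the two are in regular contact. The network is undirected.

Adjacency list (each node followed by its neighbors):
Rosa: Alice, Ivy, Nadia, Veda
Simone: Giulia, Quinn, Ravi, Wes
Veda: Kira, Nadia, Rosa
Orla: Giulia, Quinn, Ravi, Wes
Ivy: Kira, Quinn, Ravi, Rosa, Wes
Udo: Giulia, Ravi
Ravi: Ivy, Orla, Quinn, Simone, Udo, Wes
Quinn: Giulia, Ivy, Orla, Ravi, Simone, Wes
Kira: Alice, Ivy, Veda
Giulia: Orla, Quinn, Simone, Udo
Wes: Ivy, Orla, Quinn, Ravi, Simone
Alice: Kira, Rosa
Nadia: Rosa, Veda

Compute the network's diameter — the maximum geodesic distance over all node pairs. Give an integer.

4

Eccentricity of each node (its greatest distance to any other): Alice:4, Giulia:4, Ivy:2, Kira:3, Nadia:4, Orla:4, Quinn:3, Ravi:3, Rosa:3, Simone:4, Udo:4, Veda:4, Wes:3.
The maximum eccentricity is 4, realized for instance by the pair Giulia–Alice via Giulia – Quinn – Ivy – Rosa – Alice. So the diameter is 4.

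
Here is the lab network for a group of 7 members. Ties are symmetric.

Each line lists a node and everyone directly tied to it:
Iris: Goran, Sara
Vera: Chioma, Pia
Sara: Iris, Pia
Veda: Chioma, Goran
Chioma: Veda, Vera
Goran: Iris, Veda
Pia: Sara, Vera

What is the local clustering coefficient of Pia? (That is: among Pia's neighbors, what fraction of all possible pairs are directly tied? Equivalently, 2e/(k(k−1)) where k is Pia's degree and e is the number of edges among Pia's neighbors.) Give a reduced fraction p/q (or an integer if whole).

0

Pia's neighbors: Sara and Vera (k = 2).
Possible neighbor pairs: C(2,2) = 1. Edges among them: none → e = 0.
Clustering(Pia) = 0/1.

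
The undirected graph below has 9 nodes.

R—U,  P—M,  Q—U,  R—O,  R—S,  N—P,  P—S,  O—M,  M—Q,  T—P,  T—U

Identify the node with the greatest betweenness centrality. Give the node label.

P

Unnormalized betweenness of each node: M:6, N:0, O:1, P:11, Q:1, R:4, S:2, T:2, U:4.
P has the largest value, 11, making it the main broker — the node through which the most shortest paths run.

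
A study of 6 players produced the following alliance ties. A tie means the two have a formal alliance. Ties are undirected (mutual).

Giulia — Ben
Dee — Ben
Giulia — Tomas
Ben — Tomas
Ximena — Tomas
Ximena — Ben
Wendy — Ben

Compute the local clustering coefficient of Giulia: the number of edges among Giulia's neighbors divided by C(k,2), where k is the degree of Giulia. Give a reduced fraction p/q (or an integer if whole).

1

Giulia's neighbors: Ben and Tomas (k = 2).
Possible neighbor pairs: C(2,2) = 1. Edges among them: Ben–Tomas → e = 1.
Clustering(Giulia) = 1/1.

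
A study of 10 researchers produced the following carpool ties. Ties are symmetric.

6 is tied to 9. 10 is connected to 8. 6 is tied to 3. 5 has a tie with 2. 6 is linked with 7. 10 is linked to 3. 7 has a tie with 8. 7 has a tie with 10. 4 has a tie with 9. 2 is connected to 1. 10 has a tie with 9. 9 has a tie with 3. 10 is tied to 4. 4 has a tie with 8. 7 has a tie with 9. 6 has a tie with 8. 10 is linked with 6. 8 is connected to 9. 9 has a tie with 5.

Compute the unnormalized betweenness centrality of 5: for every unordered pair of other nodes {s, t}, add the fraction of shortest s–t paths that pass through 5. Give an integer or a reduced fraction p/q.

14

Pairs whose geodesics pass through 5 — 3–1: 1; 3–2: 1; 9–1: 1; 9–2: 1; 7–1: 1; 7–2: 1; 4–1: 1; 4–2: 1; 10–1: 1; 10–2: 1; 8–1: 1; 8–2: 1; 6–1: 1; 6–2: 1.
All other pairs contribute 0.
Summing the contributions gives betweenness(5) = 14.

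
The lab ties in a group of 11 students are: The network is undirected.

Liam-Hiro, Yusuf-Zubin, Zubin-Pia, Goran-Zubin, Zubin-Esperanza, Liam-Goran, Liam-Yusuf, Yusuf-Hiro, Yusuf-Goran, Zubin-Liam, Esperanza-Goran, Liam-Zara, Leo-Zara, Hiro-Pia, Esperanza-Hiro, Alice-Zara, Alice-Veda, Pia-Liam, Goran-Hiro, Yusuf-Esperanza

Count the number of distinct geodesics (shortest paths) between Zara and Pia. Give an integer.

1

The shortest distance is 2, and the only length-2 path is Zara–Liam–Pia. So there is exactly 1 shortest path.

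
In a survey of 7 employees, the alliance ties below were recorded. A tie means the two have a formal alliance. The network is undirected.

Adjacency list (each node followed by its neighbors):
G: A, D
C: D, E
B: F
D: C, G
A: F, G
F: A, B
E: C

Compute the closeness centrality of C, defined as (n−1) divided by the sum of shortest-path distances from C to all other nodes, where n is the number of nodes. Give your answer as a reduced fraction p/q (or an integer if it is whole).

Distances from C: A:3, B:5, D:1, E:1, F:4, G:2. Sum = 16.
n = 7, so closeness = 6/16 = 3/8.

3/8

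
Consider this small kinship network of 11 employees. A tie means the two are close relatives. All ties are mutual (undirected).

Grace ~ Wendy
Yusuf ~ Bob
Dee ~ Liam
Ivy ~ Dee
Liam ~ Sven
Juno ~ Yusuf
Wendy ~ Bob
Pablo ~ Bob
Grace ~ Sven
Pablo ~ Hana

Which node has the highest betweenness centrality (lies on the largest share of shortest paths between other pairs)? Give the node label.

Unnormalized betweenness of each node: Bob:28, Dee:9, Grace:24, Hana:0, Ivy:0, Juno:0, Liam:16, Pablo:9, Sven:21, Wendy:25, Yusuf:9.
Bob has the largest value, 28, making it the main broker — the node through which the most shortest paths run.

Bob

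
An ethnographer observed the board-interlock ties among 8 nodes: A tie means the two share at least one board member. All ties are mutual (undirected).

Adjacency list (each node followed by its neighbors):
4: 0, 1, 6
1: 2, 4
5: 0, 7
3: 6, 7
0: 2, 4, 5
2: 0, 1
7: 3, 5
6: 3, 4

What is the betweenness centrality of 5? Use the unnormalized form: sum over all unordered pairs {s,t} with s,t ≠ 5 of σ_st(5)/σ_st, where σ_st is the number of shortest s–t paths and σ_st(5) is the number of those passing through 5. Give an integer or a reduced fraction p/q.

4

Pairs whose geodesics pass through 5 — 2–7: 1; 2–3: 1/3; 0–7: 1; 0–3: 1/2; 7–4: 1/2; 7–1: 2/3.
All other pairs contribute 0.
Summing the contributions gives betweenness(5) = 4.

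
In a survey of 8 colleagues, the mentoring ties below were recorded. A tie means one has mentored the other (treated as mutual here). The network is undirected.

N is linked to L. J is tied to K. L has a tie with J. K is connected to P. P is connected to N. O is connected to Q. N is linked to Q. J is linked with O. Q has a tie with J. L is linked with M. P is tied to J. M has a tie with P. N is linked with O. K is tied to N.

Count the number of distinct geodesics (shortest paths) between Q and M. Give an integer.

The shortest distance is 3. The length-3 paths are: Q–N–P–M; Q–J–P–M; Q–N–L–M; Q–J–L–M.
That gives 4 distinct shortest paths.

4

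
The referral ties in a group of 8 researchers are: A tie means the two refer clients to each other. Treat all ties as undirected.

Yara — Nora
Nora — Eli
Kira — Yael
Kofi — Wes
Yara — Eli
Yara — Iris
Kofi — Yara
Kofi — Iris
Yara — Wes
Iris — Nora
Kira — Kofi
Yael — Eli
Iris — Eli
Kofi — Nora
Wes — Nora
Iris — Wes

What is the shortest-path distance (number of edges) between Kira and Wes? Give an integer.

2

One shortest route is Kira – Kofi – Wes, which uses 2 edges, and Kira and Wes are not directly tied, so nothing shorter exists. So d(Kira,Wes) = 2.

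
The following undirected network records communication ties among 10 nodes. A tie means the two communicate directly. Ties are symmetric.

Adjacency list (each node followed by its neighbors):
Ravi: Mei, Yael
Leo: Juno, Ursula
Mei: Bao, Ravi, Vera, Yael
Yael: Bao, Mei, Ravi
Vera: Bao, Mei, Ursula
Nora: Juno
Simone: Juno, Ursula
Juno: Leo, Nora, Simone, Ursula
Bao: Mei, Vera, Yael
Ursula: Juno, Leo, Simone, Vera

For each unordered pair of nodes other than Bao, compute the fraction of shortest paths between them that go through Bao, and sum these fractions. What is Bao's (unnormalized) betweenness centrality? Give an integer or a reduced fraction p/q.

Pairs whose geodesics pass through Bao — Vera–Yael: 1/2; Yael–Simone: 1/2; Yael–Ursula: 1/2; Yael–Leo: 1/2; Yael–Nora: 1/2; Yael–Juno: 1/2.
All other pairs contribute 0.
Summing the contributions gives betweenness(Bao) = 3.

3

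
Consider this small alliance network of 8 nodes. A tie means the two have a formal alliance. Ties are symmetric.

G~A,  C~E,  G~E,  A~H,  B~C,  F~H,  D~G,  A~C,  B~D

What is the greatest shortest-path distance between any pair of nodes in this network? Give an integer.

Eccentricity of each node (its greatest distance to any other): A:2, B:4, C:3, D:4, E:4, F:4, G:3, H:3.
The maximum eccentricity is 4, realized for instance by the pair D–F via D – G – A – H – F. So the diameter is 4.

4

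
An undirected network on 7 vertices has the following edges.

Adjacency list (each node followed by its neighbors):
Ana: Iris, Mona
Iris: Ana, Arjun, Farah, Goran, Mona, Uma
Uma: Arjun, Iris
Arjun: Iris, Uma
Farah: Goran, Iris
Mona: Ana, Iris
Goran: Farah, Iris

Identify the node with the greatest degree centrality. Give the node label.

Degrees — Ana:2, Arjun:2, Farah:2, Goran:2, Iris:6, Mona:2, Uma:2.
The maximum is 6, attained only by Iris.

Iris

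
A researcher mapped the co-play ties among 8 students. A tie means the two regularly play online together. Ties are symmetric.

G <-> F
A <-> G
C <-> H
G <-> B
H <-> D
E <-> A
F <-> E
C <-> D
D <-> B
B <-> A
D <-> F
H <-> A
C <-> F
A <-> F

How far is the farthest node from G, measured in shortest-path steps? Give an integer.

2

Distances from G: A:1, B:1, C:2, D:2, E:2, F:1, H:2.
The largest is 2 (to E, H, D, and C), so the eccentricity of G is 2.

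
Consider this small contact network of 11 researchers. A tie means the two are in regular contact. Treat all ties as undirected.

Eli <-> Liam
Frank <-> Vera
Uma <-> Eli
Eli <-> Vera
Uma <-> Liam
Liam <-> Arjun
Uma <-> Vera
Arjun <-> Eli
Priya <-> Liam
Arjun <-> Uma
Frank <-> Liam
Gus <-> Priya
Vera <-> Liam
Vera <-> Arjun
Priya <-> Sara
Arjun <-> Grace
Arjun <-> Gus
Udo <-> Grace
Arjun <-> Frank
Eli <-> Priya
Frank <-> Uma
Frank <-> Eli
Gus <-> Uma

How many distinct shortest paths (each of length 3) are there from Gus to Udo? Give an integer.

1

The shortest distance is 3, and the only length-3 path is Gus–Arjun–Grace–Udo. So there is exactly 1 shortest path.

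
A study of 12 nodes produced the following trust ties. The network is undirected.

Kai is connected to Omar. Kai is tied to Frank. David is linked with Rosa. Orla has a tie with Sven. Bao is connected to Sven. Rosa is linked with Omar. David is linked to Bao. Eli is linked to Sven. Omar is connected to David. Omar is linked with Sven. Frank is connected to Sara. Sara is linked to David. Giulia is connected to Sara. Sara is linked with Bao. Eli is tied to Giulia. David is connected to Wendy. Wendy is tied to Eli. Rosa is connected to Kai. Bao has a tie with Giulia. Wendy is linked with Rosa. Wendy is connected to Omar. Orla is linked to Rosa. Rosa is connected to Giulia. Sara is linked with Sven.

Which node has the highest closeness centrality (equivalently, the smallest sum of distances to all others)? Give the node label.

Rosa

Farness (sum of distances to all others) for each node — Bao:19, David:17, Eli:21, Frank:23, Giulia:18, Kai:21, Omar:17, Orla:21, Rosa:16, Sara:17, Sven:17, Wendy:19.
The smallest farness is 16, for Rosa, so Rosa has the highest closeness.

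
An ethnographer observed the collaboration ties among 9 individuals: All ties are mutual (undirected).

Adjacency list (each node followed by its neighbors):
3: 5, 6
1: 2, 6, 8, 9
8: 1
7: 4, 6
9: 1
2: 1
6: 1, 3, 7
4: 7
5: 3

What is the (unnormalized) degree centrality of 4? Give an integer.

4 is directly tied to 7. That is 1 neighbor, so the degree of 4 is 1.

1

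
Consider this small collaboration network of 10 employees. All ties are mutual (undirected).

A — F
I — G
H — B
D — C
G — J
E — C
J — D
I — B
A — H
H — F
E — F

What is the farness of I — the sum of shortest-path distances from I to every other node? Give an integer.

23

Distances from I: A:3, B:1, C:4, D:3, E:4, F:3, G:1, H:2, J:2.
Sum = 3 + 1 + 4 + 3 + 4 + 3 + 1 + 2 + 2 = 23.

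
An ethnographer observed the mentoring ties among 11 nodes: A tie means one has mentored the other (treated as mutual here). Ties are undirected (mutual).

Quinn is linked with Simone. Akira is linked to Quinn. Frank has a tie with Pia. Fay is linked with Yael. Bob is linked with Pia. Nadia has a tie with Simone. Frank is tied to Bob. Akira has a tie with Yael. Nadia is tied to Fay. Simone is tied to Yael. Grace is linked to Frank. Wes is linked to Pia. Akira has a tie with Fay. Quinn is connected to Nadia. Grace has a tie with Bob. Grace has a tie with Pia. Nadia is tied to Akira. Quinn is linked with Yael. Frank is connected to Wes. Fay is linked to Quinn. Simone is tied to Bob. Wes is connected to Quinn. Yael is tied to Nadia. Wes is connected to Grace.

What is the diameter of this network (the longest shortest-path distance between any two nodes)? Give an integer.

Eccentricity of each node (its greatest distance to any other): Akira:3, Bob:3, Fay:3, Frank:3, Grace:3, Nadia:3, Pia:3, Quinn:2, Simone:2, Wes:2, Yael:3.
The maximum eccentricity is 3, realized for instance by the pair Frank–Fay via Frank – Wes – Quinn – Fay. So the diameter is 3.

3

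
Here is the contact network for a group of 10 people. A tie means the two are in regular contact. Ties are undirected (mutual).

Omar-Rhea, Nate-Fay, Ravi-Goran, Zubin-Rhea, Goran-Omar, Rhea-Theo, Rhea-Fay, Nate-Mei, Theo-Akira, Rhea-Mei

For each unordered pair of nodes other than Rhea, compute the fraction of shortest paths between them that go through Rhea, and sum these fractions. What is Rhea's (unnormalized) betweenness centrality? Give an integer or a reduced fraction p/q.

59/2

Pairs whose geodesics pass through Rhea — Goran–Fay: 1; Goran–Akira: 1; Goran–Theo: 1; Goran–Nate: 2/2; Goran–Mei: 1; Goran–Zubin: 1; Fay–Akira: 1; Fay–Omar: 1; Fay–Theo: 1; Fay–Ravi: 1; Fay–Mei: 1/2; Fay–Zubin: 1; Akira–Omar: 1; Akira–Nate: 2/2 … (+16 more pairs).
All other pairs contribute 0.
Summing the contributions gives betweenness(Rhea) = 59/2.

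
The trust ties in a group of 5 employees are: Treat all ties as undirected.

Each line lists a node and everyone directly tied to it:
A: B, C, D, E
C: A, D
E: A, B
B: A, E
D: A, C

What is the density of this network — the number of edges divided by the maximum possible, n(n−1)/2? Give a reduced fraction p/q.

3/5

There are 6 edges and 5 nodes, so the maximum possible is C(5,2) = 10.
Density = 6/10 = 3/5.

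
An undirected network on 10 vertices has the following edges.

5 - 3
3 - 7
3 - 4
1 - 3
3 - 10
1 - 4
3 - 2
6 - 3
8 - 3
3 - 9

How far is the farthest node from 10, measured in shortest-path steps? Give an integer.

2

Distances from 10: 1:2, 2:2, 3:1, 4:2, 5:2, 6:2, 7:2, 8:2, 9:2.
The largest is 2 (to 1, 7, 4, 5, 9, 6, 8, and 2), so the eccentricity of 10 is 2.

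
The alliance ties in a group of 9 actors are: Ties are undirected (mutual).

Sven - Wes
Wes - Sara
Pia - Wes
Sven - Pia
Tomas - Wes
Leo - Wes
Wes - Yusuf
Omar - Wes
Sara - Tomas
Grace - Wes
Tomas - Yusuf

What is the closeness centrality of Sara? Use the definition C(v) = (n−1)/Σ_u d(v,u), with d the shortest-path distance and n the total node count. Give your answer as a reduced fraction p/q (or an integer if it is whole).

4/7

Distances from Sara: Grace:2, Leo:2, Omar:2, Pia:2, Sven:2, Tomas:1, Wes:1, Yusuf:2. Sum = 14.
n = 9, so closeness = 8/14 = 4/7.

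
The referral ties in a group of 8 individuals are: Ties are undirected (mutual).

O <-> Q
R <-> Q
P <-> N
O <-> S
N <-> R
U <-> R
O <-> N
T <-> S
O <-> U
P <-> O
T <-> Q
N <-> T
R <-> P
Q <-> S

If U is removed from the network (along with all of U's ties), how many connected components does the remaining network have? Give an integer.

1

U's neighbors (O and R) remain reachable from one another through other ties, so the rest of the network stays in one piece.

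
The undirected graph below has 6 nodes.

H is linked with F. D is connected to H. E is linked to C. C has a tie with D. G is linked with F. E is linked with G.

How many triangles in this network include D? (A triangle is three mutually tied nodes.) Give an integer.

D's neighbors are C and H, but none of them are tied to each other, so no triangle contains D.

0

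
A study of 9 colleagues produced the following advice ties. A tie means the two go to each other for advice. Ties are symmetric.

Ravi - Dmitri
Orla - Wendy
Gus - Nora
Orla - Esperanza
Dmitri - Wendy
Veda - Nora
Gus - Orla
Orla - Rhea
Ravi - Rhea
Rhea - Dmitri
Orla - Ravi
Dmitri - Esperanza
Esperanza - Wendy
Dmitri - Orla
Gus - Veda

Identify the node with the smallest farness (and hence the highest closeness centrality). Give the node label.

Farness (sum of distances to all others) for each node — Dmitri:13, Esperanza:15, Gus:13, Nora:19, Orla:10, Ravi:15, Rhea:15, Veda:19, Wendy:15.
The smallest farness is 10, for Orla, so Orla has the highest closeness.

Orla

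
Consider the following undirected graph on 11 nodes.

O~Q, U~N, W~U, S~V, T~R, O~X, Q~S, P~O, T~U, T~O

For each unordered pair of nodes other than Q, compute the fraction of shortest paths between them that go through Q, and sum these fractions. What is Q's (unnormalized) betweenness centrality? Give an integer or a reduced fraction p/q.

Pairs whose geodesics pass through Q — V–O: 1; V–W: 1; V–U: 1; V–N: 1; V–P: 1; V–R: 1; V–X: 1; V–T: 1; S–O: 1; S–W: 1; S–U: 1; S–N: 1; S–P: 1; S–R: 1 … (+2 more pairs).
All other pairs contribute 0.
Summing the contributions gives betweenness(Q) = 16.

16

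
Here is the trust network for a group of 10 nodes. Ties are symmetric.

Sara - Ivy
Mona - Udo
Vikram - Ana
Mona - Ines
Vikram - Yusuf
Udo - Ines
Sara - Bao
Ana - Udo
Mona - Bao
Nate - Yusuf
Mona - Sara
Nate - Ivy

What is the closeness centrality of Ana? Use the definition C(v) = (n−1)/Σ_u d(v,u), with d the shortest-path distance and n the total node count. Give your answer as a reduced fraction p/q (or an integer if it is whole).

Distances from Ana: Bao:3, Ines:2, Ivy:4, Mona:2, Nate:3, Sara:3, Udo:1, Vikram:1, Yusuf:2. Sum = 21.
n = 10, so closeness = 9/21 = 3/7.

3/7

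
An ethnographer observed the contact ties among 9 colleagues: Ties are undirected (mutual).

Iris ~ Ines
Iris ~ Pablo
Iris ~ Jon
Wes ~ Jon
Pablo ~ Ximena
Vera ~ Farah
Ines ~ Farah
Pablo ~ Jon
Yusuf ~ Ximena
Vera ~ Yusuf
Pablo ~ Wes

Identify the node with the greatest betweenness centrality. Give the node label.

Unnormalized betweenness of each node: Farah:7/2, Ines:11/2, Iris:15/2, Jon:3/2, Pablo:10, Vera:3, Wes:0, Ximena:13/2, Yusuf:9/2.
Pablo has the largest value, 10, making it the main broker — the node through which the most shortest paths run.

Pablo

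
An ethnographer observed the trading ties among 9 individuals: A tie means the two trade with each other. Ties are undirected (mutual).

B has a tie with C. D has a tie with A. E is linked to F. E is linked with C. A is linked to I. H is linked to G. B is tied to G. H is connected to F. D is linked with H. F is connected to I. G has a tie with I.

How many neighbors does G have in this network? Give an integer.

3

G is directly tied to B, H, and I. That is 3 neighbors, so the degree of G is 3.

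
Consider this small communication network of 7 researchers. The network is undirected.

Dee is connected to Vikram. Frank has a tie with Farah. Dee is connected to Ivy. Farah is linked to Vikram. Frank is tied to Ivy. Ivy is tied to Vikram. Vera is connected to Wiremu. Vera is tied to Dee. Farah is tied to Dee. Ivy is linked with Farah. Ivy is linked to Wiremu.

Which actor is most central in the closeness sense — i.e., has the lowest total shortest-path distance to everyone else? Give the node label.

Farness (sum of distances to all others) for each node — Dee:8, Farah:8, Frank:11, Ivy:7, Vera:11, Vikram:9, Wiremu:10.
The smallest farness is 7, for Ivy, so Ivy has the highest closeness.

Ivy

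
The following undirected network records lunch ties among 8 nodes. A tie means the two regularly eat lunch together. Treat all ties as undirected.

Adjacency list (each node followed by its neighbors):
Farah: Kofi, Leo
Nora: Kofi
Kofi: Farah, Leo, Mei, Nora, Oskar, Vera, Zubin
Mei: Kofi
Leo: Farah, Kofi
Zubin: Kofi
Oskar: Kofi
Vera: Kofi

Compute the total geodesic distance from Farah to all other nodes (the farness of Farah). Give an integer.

12

Distances from Farah: Kofi:1, Leo:1, Mei:2, Nora:2, Oskar:2, Vera:2, Zubin:2.
Sum = 1 + 1 + 2 + 2 + 2 + 2 + 2 = 12.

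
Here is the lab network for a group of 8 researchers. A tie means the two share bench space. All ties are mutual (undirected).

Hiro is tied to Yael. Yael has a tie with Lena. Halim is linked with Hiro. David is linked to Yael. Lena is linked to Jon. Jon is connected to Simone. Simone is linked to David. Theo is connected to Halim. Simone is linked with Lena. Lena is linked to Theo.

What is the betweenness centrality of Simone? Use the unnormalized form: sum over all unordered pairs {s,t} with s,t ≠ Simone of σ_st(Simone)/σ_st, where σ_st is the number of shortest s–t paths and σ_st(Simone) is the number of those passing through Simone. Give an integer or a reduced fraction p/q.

Pairs whose geodesics pass through Simone — Lena–David: 1/2; Theo–David: 1/2; David–Jon: 1.
All other pairs contribute 0.
Summing the contributions gives betweenness(Simone) = 2.

2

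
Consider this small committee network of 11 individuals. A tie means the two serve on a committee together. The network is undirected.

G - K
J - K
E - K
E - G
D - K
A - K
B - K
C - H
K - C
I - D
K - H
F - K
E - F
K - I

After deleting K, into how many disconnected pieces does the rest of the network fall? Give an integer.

Without K, the remaining ties split the others into: {E, F, G}; {B}; {C, H}; {D, I}; {A}; {J}.
That's 6 separate components.

6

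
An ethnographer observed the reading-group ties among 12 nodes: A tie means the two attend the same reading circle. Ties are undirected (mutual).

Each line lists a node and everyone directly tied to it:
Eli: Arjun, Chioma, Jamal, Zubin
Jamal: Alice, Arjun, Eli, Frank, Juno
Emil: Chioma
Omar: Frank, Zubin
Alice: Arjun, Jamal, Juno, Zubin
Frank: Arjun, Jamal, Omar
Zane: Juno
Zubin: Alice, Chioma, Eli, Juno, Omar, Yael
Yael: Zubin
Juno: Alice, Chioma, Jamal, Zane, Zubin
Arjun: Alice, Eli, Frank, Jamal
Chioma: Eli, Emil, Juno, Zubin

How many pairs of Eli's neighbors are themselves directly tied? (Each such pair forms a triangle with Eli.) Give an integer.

2

Eli's neighbors: Arjun, Chioma, Jamal, and Zubin.
Neighbor pairs that are themselves tied: Eli–Arjun–Jamal; Eli–Chioma–Zubin. Each forms one triangle with Eli, for 2 in total.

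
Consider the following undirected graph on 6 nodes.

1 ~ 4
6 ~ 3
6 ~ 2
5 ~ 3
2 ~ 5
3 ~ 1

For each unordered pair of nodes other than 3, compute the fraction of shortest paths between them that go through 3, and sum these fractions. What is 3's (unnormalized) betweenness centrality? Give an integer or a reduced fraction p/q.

Pairs whose geodesics pass through 3 — 4–6: 1; 4–5: 1; 4–2: 2/2; 1–6: 1; 1–5: 1; 1–2: 2/2; 6–5: 1/2.
All other pairs contribute 0.
Summing the contributions gives betweenness(3) = 13/2.

13/2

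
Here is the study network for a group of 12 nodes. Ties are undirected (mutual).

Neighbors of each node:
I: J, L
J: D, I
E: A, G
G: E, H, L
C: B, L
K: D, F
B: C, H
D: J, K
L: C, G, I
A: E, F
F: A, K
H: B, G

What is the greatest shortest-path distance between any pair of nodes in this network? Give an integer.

6

Eccentricity of each node (its greatest distance to any other): A:4, B:6, C:5, D:5, E:4, F:5, G:4, H:5, I:4, J:4, K:6, L:4.
The maximum eccentricity is 6, realized for instance by the pair K–B via K – F – A – E – G – H – B. So the diameter is 6.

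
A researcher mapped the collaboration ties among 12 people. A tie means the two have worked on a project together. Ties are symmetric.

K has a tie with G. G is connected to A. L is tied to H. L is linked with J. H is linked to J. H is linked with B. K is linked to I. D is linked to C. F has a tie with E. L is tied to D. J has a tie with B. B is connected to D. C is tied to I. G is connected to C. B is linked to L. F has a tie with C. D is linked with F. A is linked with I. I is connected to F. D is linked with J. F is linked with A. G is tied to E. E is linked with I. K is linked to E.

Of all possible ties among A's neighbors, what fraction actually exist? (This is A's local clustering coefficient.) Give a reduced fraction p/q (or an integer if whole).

1/3

A's neighbors: F, G, and I (k = 3).
Possible neighbor pairs: C(3,2) = 3. Edges among them: F–I → e = 1.
Clustering(A) = 1/3.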